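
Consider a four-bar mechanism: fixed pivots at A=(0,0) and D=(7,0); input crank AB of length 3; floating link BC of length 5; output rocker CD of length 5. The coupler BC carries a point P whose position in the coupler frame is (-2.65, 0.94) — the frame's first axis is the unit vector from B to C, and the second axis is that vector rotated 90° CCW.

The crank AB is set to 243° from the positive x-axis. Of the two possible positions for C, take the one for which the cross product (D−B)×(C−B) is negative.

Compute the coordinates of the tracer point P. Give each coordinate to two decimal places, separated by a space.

-3.79 -1.25

A=(0,0), D=(7.00,0)
B = A + 3.00·(cos243°, sin243°) = (-1.3620, -2.6730)
|BD| = 8.7788
circle(B,5.00) ∩ circle(D,5.00): a=4.3894, h=2.3944
  candidates: C₊=(2.0900,0.9442) cross=21.020; C₋=(3.5481,-3.6172) cross=-21.020
  mode - wants cross < 0 → take C=(3.5481,-3.6172) (cross=-21.020)
ex = (C−B)/|BC| = (0.9820,-0.1888); ey = (0.1888,0.9820)
P = B + -2.65·ex + 0.94·ey = (-3.7868,-1.2495)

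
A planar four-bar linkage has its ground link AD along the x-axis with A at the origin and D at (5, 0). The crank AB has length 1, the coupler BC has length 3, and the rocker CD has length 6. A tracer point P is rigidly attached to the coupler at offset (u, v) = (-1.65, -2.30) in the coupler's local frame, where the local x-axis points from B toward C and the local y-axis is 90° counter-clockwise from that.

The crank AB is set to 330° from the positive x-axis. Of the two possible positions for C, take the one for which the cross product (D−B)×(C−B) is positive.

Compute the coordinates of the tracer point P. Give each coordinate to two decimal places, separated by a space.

3.68 -0.80

A=(0,0), D=(5.00,0)
B = A + 1.00·(cos330°, sin330°) = (0.8660, -0.5000)
|BD| = 4.1641
circle(B,3.00) ∩ circle(D,6.00): a=-1.1599, h=2.7667
  candidates: C₊=(-0.6177,2.1074) cross=11.521; C₋=(0.0467,-3.3859) cross=-11.521
  mode + wants cross > 0 → take C=(-0.6177,2.1074) (cross=11.521)
ex = (C−B)/|BC| = (-0.4946,0.8691); ey = (-0.8691,-0.4946)
P = B + -1.65·ex + -2.30·ey = (3.6811,-0.7965)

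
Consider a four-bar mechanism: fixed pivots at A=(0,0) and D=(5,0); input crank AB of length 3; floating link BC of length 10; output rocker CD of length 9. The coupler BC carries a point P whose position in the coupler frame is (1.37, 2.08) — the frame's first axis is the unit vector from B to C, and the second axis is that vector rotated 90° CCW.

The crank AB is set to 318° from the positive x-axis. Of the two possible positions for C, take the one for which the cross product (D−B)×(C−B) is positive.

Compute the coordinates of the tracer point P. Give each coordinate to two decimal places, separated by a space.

-0.04 -0.99

A=(0,0), D=(5.00,0)
B = A + 3.00·(cos318°, sin318°) = (2.2294, -2.0074)
|BD| = 3.4214
circle(B,10.00) ∩ circle(D,9.00): a=4.4874, h=8.9366
  candidates: C₊=(0.6199,7.8622) cross=30.575; C₋=(11.1066,-6.6113) cross=-30.575
  mode + wants cross > 0 → take C=(0.6199,7.8622) (cross=30.575)
ex = (C−B)/|BC| = (-0.1610,0.9870); ey = (-0.9870,-0.1610)
P = B + 1.37·ex + 2.08·ey = (-0.0440,-0.9900)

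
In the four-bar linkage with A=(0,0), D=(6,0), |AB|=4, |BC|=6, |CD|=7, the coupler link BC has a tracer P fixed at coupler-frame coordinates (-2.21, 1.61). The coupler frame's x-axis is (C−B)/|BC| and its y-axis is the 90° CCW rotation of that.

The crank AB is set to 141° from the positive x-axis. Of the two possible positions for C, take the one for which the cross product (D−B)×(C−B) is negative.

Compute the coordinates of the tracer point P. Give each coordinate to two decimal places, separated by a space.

A=(0,0), D=(6.00,0)
B = A + 4.00·(cos141°, sin141°) = (-3.1086, 2.5173)
|BD| = 9.4500
circle(B,6.00) ∩ circle(D,7.00): a=4.0372, h=4.4386
  candidates: C₊=(1.9651,5.7201) cross=41.945; C₋=(-0.3996,-2.8364) cross=-41.945
  mode - wants cross < 0 → take C=(-0.3996,-2.8364) (cross=-41.945)
ex = (C−B)/|BC| = (0.4515,-0.8923); ey = (0.8923,0.4515)
P = B + -2.21·ex + 1.61·ey = (-2.6698,5.2161)

-2.67 5.22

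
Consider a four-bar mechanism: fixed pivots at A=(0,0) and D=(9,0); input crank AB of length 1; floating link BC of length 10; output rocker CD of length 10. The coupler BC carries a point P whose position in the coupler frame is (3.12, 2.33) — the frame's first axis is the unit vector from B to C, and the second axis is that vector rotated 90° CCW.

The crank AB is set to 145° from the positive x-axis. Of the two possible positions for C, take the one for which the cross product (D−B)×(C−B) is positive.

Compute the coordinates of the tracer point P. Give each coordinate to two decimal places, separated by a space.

-1.09 4.46

A=(0,0), D=(9.00,0)
B = A + 1.00·(cos145°, sin145°) = (-0.8192, 0.5736)
|BD| = 9.8359
circle(B,10.00) ∩ circle(D,10.00): a=4.9179, h=8.7071
  candidates: C₊=(4.5982,8.9791) cross=85.642; C₋=(3.5827,-8.4055) cross=-85.642
  mode + wants cross > 0 → take C=(4.5982,8.9791) (cross=85.642)
ex = (C−B)/|BC| = (0.5417,0.8406); ey = (-0.8406,0.5417)
P = B + 3.12·ex + 2.33·ey = (-1.0874,4.4583)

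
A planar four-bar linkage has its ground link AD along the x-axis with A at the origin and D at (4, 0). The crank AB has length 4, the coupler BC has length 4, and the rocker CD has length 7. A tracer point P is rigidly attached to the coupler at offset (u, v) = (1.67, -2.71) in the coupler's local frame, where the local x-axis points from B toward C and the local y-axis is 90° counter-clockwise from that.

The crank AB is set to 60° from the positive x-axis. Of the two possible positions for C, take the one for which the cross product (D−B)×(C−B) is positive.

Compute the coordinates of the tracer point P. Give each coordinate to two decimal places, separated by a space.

A=(0,0), D=(4.00,0)
B = A + 4.00·(cos60°, sin60°) = (2.0000, 3.4641)
|BD| = 4.0000
circle(B,4.00) ∩ circle(D,7.00): a=-2.1250, h=3.3889
  candidates: C₊=(3.8723,6.9988) cross=13.555; C₋=(-1.9973,3.6100) cross=-13.555
  mode + wants cross > 0 → take C=(3.8723,6.9988) (cross=13.555)
ex = (C−B)/|BC| = (0.4681,0.8837); ey = (-0.8837,0.4681)
P = B + 1.67·ex + -2.71·ey = (5.1765,3.6713)

5.18 3.67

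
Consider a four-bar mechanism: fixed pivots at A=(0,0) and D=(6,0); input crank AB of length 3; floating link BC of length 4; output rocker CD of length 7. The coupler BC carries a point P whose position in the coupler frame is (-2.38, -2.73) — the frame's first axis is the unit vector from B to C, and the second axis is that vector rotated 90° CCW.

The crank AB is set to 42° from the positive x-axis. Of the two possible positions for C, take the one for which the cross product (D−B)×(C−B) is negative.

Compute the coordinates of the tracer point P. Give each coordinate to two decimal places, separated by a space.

A=(0,0), D=(6.00,0)
B = A + 3.00·(cos42°, sin42°) = (2.2294, 2.0074)
|BD| = 4.2716
circle(B,4.00) ∩ circle(D,7.00): a=-1.7269, h=3.6080
  candidates: C₊=(2.4007,6.0037) cross=15.412; C₋=(-0.9904,-0.3659) cross=-15.412
  mode - wants cross < 0 → take C=(-0.9904,-0.3659) (cross=-15.412)
ex = (C−B)/|BC| = (-0.8050,-0.5933); ey = (0.5933,-0.8050)
P = B + -2.38·ex + -2.73·ey = (2.5255,5.6171)

2.53 5.62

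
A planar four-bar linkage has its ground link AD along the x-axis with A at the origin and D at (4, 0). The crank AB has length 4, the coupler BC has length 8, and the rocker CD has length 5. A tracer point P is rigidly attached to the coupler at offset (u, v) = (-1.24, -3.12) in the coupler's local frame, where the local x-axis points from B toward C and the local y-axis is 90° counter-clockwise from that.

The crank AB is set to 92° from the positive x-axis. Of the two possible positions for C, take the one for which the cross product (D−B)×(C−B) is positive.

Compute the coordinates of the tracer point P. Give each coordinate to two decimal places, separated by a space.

-1.68 1.01

A=(0,0), D=(4.00,0)
B = A + 4.00·(cos92°, sin92°) = (-0.1396, 3.9976)
|BD| = 5.7547
circle(B,8.00) ∩ circle(D,5.00): a=6.2659, h=4.9738
  candidates: C₊=(7.8228,3.2228) cross=28.623; C₋=(0.9126,-3.9329) cross=-28.623
  mode + wants cross > 0 → take C=(7.8228,3.2228) (cross=28.623)
ex = (C−B)/|BC| = (0.9953,-0.0968); ey = (0.0968,0.9953)
P = B + -1.24·ex + -3.12·ey = (-1.6759,1.0123)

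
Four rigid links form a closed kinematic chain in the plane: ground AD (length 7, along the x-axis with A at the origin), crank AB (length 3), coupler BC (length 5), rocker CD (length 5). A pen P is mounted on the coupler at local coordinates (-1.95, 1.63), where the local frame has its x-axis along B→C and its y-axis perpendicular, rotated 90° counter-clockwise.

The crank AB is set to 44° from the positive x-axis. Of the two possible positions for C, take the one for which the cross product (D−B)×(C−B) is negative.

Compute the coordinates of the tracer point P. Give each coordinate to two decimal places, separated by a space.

3.48 4.25

A=(0,0), D=(7.00,0)
B = A + 3.00·(cos44°, sin44°) = (2.1580, 2.0840)
|BD| = 5.2714
circle(B,5.00) ∩ circle(D,5.00): a=2.6357, h=4.2489
  candidates: C₊=(6.2587,4.9447) cross=22.398; C₋=(2.8993,-2.8608) cross=-22.398
  mode - wants cross < 0 → take C=(2.8993,-2.8608) (cross=-22.398)
ex = (C−B)/|BC| = (0.1483,-0.9889); ey = (0.9889,0.1483)
P = B + -1.95·ex + 1.63·ey = (3.4809,4.2541)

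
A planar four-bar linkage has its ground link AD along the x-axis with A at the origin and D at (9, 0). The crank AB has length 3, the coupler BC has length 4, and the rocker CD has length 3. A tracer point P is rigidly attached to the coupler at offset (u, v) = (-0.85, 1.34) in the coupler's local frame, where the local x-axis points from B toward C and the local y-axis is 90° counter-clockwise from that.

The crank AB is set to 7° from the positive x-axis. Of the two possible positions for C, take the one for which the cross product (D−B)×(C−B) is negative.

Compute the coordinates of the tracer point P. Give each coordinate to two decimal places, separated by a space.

2.90 1.95

A=(0,0), D=(9.00,0)
B = A + 3.00·(cos7°, sin7°) = (2.9776, 0.3656)
|BD| = 6.0334
circle(B,4.00) ∩ circle(D,3.00): a=3.5968, h=1.7501
  candidates: C₊=(6.6739,1.8945) cross=10.559; C₋=(6.4618,-1.5992) cross=-10.559
  mode - wants cross < 0 → take C=(6.4618,-1.5992) (cross=-10.559)
ex = (C−B)/|BC| = (0.8710,-0.4912); ey = (0.4912,0.8710)
P = B + -0.85·ex + 1.34·ey = (2.8955,1.9503)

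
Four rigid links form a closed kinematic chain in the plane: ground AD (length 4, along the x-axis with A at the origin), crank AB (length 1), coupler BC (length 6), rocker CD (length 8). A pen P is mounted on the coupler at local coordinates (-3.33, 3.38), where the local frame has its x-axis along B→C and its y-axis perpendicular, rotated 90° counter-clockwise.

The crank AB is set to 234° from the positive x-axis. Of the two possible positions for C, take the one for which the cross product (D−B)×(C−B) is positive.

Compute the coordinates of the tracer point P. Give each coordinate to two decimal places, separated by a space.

-2.89 -4.96

A=(0,0), D=(4.00,0)
B = A + 1.00·(cos234°, sin234°) = (-0.5878, -0.8090)
|BD| = 4.6586
circle(B,6.00) ∩ circle(D,8.00): a=-0.6759, h=5.9618
  candidates: C₊=(-2.2888,4.9448) cross=27.773; C₋=(-0.2181,-6.7976) cross=-27.773
  mode + wants cross > 0 → take C=(-2.2888,4.9448) (cross=27.773)
ex = (C−B)/|BC| = (-0.2835,0.9590); ey = (-0.9590,-0.2835)
P = B + -3.33·ex + 3.38·ey = (-2.8851,-4.9606)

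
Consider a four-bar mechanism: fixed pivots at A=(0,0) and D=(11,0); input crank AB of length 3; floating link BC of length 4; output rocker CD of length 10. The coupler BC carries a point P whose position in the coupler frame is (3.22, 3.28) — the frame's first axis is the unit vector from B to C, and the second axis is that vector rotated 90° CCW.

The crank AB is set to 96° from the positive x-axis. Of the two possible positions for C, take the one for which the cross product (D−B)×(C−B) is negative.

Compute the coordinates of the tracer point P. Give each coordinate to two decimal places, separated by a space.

A=(0,0), D=(11.00,0)
B = A + 3.00·(cos96°, sin96°) = (-0.3136, 2.9836)
|BD| = 11.7004
circle(B,4.00) ∩ circle(D,10.00): a=2.2606, h=3.3000
  candidates: C₊=(2.7137,5.5980) cross=38.611; C₋=(1.0308,-0.7838) cross=-38.611
  mode - wants cross < 0 → take C=(1.0308,-0.7838) (cross=-38.611)
ex = (C−B)/|BC| = (0.3361,-0.9418); ey = (0.9418,0.3361)
P = B + 3.22·ex + 3.28·ey = (3.8578,1.0532)

3.86 1.05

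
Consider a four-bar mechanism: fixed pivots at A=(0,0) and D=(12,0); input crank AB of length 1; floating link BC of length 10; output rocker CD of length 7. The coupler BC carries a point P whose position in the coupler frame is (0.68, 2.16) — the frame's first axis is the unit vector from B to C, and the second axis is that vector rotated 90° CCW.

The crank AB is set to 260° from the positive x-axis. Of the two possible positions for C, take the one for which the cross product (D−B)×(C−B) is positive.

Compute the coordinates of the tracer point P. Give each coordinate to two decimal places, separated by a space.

-1.03 1.11

A=(0,0), D=(12.00,0)
B = A + 1.00·(cos260°, sin260°) = (-0.1736, -0.9848)
|BD| = 12.2134
circle(B,10.00) ∩ circle(D,7.00): a=8.1946, h=5.7314
  candidates: C₊=(7.5321,5.3887) cross=70.000; C₋=(8.4564,-6.0368) cross=-70.000
  mode + wants cross > 0 → take C=(7.5321,5.3887) (cross=70.000)
ex = (C−B)/|BC| = (0.7706,0.6373); ey = (-0.6373,0.7706)
P = B + 0.68·ex + 2.16·ey = (-1.0263,1.1130)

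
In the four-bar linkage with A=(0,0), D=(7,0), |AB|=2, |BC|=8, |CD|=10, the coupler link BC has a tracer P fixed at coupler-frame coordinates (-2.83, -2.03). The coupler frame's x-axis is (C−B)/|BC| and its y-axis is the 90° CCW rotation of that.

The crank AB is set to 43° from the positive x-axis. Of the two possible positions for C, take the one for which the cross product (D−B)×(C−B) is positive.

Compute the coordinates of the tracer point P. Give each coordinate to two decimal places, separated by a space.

2.88 -1.82

A=(0,0), D=(7.00,0)
B = A + 2.00·(cos43°, sin43°) = (1.4627, 1.3640)
|BD| = 5.7028
circle(B,8.00) ∩ circle(D,10.00): a=-0.3049, h=7.9942
  candidates: C₊=(3.0787,9.1991) cross=45.589; C₋=(-0.7454,-6.3252) cross=-45.589
  mode + wants cross > 0 → take C=(3.0787,9.1991) (cross=45.589)
ex = (C−B)/|BC| = (0.2020,0.9794); ey = (-0.9794,0.2020)
P = B + -2.83·ex + -2.03·ey = (2.8792,-1.8177)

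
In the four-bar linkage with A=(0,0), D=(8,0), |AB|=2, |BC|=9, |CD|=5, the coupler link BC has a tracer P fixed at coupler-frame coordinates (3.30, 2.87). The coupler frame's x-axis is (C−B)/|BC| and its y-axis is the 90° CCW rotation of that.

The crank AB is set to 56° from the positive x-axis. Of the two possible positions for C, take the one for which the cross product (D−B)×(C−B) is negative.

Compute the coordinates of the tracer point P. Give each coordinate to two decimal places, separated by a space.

A=(0,0), D=(8.00,0)
B = A + 2.00·(cos56°, sin56°) = (1.1184, 1.6581)
|BD| = 7.0785
circle(B,9.00) ∩ circle(D,5.00): a=7.4949, h=4.9826
  candidates: C₊=(9.5719,4.7465) cross=35.270; C₋=(7.2376,-4.9415) cross=-35.270
  mode - wants cross < 0 → take C=(7.2376,-4.9415) (cross=-35.270)
ex = (C−B)/|BC| = (0.6799,-0.7333); ey = (0.7333,0.6799)
P = B + 3.30·ex + 2.87·ey = (5.4667,1.1896)

5.47 1.19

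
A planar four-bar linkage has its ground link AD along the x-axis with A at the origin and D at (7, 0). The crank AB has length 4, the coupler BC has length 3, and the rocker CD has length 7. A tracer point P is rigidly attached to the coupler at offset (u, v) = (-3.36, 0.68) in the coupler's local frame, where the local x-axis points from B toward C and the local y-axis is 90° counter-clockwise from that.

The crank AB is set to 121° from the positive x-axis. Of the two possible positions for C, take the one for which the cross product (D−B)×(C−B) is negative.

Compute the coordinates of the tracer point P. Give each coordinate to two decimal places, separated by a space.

A=(0,0), D=(7.00,0)
B = A + 4.00·(cos121°, sin121°) = (-2.0602, 3.4287)
|BD| = 9.6872
circle(B,3.00) ∩ circle(D,7.00): a=2.7790, h=1.1300
  candidates: C₊=(0.9390,3.5020) cross=10.947; C₋=(0.1390,1.3882) cross=-10.947
  mode - wants cross < 0 → take C=(0.1390,1.3882) (cross=-10.947)
ex = (C−B)/|BC| = (0.7331,-0.6802); ey = (0.6802,0.7331)
P = B + -3.36·ex + 0.68·ey = (-4.0607,6.2125)

-4.06 6.21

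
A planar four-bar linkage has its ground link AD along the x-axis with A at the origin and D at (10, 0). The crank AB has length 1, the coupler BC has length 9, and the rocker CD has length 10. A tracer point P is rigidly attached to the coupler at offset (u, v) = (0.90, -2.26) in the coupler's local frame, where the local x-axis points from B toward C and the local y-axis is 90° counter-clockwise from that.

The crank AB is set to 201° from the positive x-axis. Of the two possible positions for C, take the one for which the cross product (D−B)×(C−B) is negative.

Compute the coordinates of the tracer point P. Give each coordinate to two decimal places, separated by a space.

A=(0,0), D=(10.00,0)
B = A + 1.00·(cos201°, sin201°) = (-0.9336, -0.3584)
|BD| = 10.9395
circle(B,9.00) ∩ circle(D,10.00): a=4.6013, h=7.7349
  candidates: C₊=(3.4119,7.5231) cross=84.615; C₋=(3.9186,-7.9383) cross=-84.615
  mode - wants cross < 0 → take C=(3.9186,-7.9383) (cross=-84.615)
ex = (C−B)/|BC| = (0.5391,-0.8422); ey = (0.8422,0.5391)
P = B + 0.90·ex + -2.26·ey = (-2.3518,-2.3348)

-2.35 -2.33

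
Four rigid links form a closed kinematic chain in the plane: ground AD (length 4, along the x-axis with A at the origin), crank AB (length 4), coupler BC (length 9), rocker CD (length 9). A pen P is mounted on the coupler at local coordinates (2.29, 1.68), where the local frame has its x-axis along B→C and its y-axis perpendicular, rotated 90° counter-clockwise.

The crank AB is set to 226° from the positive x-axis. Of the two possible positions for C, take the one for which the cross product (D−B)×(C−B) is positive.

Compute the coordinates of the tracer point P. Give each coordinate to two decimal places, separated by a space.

-4.41 -0.55

A=(0,0), D=(4.00,0)
B = A + 4.00·(cos226°, sin226°) = (-2.7786, -2.8774)
|BD| = 7.3640
circle(B,9.00) ∩ circle(D,9.00): a=3.6820, h=8.2124
  candidates: C₊=(-2.5981,6.1208) cross=60.476; C₋=(3.8195,-8.9982) cross=-60.476
  mode + wants cross > 0 → take C=(-2.5981,6.1208) (cross=60.476)
ex = (C−B)/|BC| = (0.0201,0.9998); ey = (-0.9998,0.0201)
P = B + 2.29·ex + 1.68·ey = (-4.4124,-0.5541)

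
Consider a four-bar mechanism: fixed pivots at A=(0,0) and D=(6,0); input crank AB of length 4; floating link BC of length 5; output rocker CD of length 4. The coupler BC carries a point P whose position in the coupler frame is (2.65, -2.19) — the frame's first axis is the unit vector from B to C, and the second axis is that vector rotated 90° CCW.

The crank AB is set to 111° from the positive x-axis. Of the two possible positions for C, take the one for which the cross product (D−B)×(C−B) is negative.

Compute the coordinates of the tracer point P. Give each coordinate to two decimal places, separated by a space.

-1.20 0.30

A=(0,0), D=(6.00,0)
B = A + 4.00·(cos111°, sin111°) = (-1.4335, 3.7343)
|BD| = 8.3188
circle(B,5.00) ∩ circle(D,4.00): a=4.7003, h=1.7050
  candidates: C₊=(3.5320,3.1479) cross=14.183; C₋=(2.0013,0.1008) cross=-14.183
  mode - wants cross < 0 → take C=(2.0013,0.1008) (cross=-14.183)
ex = (C−B)/|BC| = (0.6869,-0.7267); ey = (0.7267,0.6869)
P = B + 2.65·ex + -2.19·ey = (-1.2045,0.3041)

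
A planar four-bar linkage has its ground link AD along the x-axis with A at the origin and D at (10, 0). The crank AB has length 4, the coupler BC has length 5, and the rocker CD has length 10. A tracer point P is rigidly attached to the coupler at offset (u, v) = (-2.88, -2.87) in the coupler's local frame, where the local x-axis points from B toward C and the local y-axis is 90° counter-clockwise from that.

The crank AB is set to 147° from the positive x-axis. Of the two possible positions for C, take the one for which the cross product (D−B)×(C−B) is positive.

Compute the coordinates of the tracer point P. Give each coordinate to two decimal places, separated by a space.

A=(0,0), D=(10.00,0)
B = A + 4.00·(cos147°, sin147°) = (-3.3547, 2.1786)
|BD| = 13.5312
circle(B,5.00) ∩ circle(D,10.00): a=3.9942, h=3.0077
  candidates: C₊=(1.0717,4.5039) cross=40.697; C₋=(0.1032,-1.4330) cross=-40.697
  mode + wants cross > 0 → take C=(1.0717,4.5039) (cross=40.697)
ex = (C−B)/|BC| = (0.8853,0.4651); ey = (-0.4651,0.8853)
P = B + -2.88·ex + -2.87·ey = (-4.5695,-1.7016)

-4.57 -1.70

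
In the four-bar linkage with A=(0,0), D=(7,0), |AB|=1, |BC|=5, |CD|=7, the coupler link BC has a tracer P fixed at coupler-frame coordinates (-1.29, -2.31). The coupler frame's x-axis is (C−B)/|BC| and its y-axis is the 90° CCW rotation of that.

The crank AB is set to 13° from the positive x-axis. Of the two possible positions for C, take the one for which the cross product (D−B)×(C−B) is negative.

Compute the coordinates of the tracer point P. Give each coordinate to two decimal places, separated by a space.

A=(0,0), D=(7.00,0)
B = A + 1.00·(cos13°, sin13°) = (0.9744, 0.2250)
|BD| = 6.0298
circle(B,5.00) ∩ circle(D,7.00): a=1.0248, h=4.8939
  candidates: C₊=(2.1810,5.0772) cross=29.509; C₋=(1.8159,-4.7037) cross=-29.509
  mode - wants cross < 0 → take C=(1.8159,-4.7037) (cross=-29.509)
ex = (C−B)/|BC| = (0.1683,-0.9857); ey = (0.9857,0.1683)
P = B + -1.29·ex + -2.31·ey = (-1.5198,1.1078)

-1.52 1.11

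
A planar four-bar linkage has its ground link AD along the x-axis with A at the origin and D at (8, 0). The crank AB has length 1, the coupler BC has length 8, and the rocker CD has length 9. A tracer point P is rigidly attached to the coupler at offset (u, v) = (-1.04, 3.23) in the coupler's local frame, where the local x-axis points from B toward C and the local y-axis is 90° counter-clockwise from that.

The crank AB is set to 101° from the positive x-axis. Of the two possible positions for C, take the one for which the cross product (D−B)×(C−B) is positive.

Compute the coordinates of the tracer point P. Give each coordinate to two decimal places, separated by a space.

A=(0,0), D=(8.00,0)
B = A + 1.00·(cos101°, sin101°) = (-0.1908, 0.9816)
|BD| = 8.2494
circle(B,8.00) ∩ circle(D,9.00): a=3.0943, h=7.3773
  candidates: C₊=(3.7594,7.9383) cross=60.859; C₋=(2.0037,-6.7115) cross=-60.859
  mode + wants cross > 0 → take C=(3.7594,7.9383) (cross=60.859)
ex = (C−B)/|BC| = (0.4938,0.8696); ey = (-0.8696,0.4938)
P = B + -1.04·ex + 3.23·ey = (-3.5131,1.6721)

-3.51 1.67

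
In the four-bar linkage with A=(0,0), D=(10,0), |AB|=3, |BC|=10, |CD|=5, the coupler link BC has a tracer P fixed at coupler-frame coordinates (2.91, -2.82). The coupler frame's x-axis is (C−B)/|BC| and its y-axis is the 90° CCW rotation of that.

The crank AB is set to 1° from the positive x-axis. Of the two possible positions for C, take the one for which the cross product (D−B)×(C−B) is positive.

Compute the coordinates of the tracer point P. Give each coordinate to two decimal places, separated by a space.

A=(0,0), D=(10.00,0)
B = A + 3.00·(cos1°, sin1°) = (2.9995, 0.0524)
|BD| = 7.0007
circle(B,10.00) ∩ circle(D,5.00): a=8.8570, h=4.6426
  candidates: C₊=(11.8910,4.6286) cross=32.501; C₋=(11.8215,-4.6564) cross=-32.501
  mode + wants cross > 0 → take C=(11.8910,4.6286) (cross=32.501)
ex = (C−B)/|BC| = (0.8891,0.4576); ey = (-0.4576,0.8891)
P = B + 2.91·ex + -2.82·ey = (6.8775,-1.1233)

6.88 -1.12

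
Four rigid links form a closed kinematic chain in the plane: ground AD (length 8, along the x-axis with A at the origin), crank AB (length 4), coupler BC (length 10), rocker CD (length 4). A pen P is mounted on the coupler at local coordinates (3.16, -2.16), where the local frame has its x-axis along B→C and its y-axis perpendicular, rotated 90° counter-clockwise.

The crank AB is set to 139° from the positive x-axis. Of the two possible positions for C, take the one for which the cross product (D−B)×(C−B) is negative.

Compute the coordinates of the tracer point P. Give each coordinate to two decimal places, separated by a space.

A=(0,0), D=(8.00,0)
B = A + 4.00·(cos139°, sin139°) = (-3.0188, 2.6242)
|BD| = 11.3270
circle(B,10.00) ∩ circle(D,4.00): a=9.3715, h=3.4894
  candidates: C₊=(6.9061,3.8475) cross=39.524; C₋=(5.2892,-2.9414) cross=-39.524
  mode - wants cross < 0 → take C=(5.2892,-2.9414) (cross=-39.524)
ex = (C−B)/|BC| = (0.8308,-0.5566); ey = (0.5566,0.8308)
P = B + 3.16·ex + -2.16·ey = (-1.5957,-0.9290)

-1.60 -0.93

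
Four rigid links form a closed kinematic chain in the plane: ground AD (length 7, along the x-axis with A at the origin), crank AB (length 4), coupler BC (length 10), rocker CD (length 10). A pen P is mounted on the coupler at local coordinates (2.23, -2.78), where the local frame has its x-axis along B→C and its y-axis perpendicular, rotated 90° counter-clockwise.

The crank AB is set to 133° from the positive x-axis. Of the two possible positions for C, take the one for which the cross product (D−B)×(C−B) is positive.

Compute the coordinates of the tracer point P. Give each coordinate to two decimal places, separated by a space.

0.80 2.40

A=(0,0), D=(7.00,0)
B = A + 4.00·(cos133°, sin133°) = (-2.7280, 2.9254)
|BD| = 10.1583
circle(B,10.00) ∩ circle(D,10.00): a=5.0792, h=8.6141
  candidates: C₊=(4.6167,9.7118) cross=87.505; C₋=(-0.3447,-6.7864) cross=-87.505
  mode + wants cross > 0 → take C=(4.6167,9.7118) (cross=87.505)
ex = (C−B)/|BC| = (0.7345,0.6786); ey = (-0.6786,0.7345)
P = B + 2.23·ex + -2.78·ey = (0.7965,2.3970)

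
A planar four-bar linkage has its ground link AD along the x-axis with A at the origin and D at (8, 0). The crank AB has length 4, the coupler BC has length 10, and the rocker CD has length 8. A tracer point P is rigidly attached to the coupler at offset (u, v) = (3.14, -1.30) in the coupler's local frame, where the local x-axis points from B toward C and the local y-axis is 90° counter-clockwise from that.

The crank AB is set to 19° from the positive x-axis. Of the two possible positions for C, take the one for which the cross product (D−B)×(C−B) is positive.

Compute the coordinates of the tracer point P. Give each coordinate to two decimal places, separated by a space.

7.11 1.97

A=(0,0), D=(8.00,0)
B = A + 4.00·(cos19°, sin19°) = (3.7821, 1.3023)
|BD| = 4.4144
circle(B,10.00) ∩ circle(D,8.00): a=6.2848, h=7.7783
  candidates: C₊=(12.0818,6.8803) cross=34.336; C₋=(7.4925,-7.9839) cross=-34.336
  mode + wants cross > 0 → take C=(12.0818,6.8803) (cross=34.336)
ex = (C−B)/|BC| = (0.8300,0.5578); ey = (-0.5578,0.8300)
P = B + 3.14·ex + -1.30·ey = (7.1133,1.9748)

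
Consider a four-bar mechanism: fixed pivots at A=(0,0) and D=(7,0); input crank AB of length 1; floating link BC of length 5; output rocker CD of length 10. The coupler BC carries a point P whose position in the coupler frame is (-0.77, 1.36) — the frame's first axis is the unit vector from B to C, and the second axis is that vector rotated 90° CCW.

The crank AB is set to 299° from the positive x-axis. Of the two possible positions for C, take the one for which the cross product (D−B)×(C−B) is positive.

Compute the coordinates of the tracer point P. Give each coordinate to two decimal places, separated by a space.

-0.15 -2.30

A=(0,0), D=(7.00,0)
B = A + 1.00·(cos299°, sin299°) = (0.4848, -0.8746)
|BD| = 6.5736
circle(B,5.00) ∩ circle(D,10.00): a=-2.4178, h=4.3766
  candidates: C₊=(-2.4938,3.1413) cross=28.770; C₋=(-1.3292,-5.5340) cross=-28.770
  mode + wants cross > 0 → take C=(-2.4938,3.1413) (cross=28.770)
ex = (C−B)/|BC| = (-0.5957,0.8032); ey = (-0.8032,-0.5957)
P = B + -0.77·ex + 1.36·ey = (-0.1488,-2.3033)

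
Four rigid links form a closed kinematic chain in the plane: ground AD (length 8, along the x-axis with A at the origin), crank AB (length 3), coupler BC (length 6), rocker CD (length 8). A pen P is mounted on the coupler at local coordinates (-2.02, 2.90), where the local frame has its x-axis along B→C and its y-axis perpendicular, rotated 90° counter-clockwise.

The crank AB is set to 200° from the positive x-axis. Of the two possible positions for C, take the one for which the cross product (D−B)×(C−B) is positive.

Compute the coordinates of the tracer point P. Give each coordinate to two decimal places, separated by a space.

A=(0,0), D=(8.00,0)
B = A + 3.00·(cos200°, sin200°) = (-2.8191, -1.0261)
|BD| = 10.8676
circle(B,6.00) ∩ circle(D,8.00): a=4.1456, h=4.3375
  candidates: C₊=(0.8985,3.6835) cross=47.139; C₋=(1.7175,-4.9528) cross=-47.139
  mode + wants cross > 0 → take C=(0.8985,3.6835) (cross=47.139)
ex = (C−B)/|BC| = (0.6196,0.7849); ey = (-0.7849,0.6196)
P = B + -2.02·ex + 2.90·ey = (-6.3469,-0.8148)

-6.35 -0.81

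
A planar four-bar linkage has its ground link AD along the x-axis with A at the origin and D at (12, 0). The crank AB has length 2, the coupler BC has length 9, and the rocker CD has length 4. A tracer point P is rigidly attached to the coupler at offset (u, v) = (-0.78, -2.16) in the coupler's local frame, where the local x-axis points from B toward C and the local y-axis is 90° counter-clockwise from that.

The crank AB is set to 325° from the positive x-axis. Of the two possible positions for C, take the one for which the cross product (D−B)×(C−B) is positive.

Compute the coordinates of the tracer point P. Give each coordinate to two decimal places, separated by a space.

1.99 -3.42

A=(0,0), D=(12.00,0)
B = A + 2.00·(cos325°, sin325°) = (1.6383, -1.1472)
|BD| = 10.4250
circle(B,9.00) ∩ circle(D,4.00): a=8.3300, h=3.4075
  candidates: C₊=(9.5428,3.1563) cross=35.523; C₋=(10.2927,-3.6173) cross=-35.523
  mode + wants cross > 0 → take C=(9.5428,3.1563) (cross=35.523)
ex = (C−B)/|BC| = (0.8783,0.4782); ey = (-0.4782,0.8783)
P = B + -0.78·ex + -2.16·ey = (1.9861,-3.4172)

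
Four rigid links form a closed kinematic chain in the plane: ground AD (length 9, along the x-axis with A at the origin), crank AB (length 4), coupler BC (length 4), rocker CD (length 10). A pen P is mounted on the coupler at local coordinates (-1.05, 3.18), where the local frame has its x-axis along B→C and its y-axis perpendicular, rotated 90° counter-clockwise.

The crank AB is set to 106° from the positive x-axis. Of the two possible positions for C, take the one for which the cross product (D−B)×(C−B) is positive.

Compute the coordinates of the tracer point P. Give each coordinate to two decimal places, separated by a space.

A=(0,0), D=(9.00,0)
B = A + 4.00·(cos106°, sin106°) = (-1.1025, 3.8450)
|BD| = 10.8095
circle(B,4.00) ∩ circle(D,10.00): a=1.5193, h=3.7002
  candidates: C₊=(1.6336,6.7628) cross=39.998; C₋=(-0.9988,-0.1536) cross=-39.998
  mode + wants cross > 0 → take C=(1.6336,6.7628) (cross=39.998)
ex = (C−B)/|BC| = (0.6840,0.7294); ey = (-0.7294,0.6840)
P = B + -1.05·ex + 3.18·ey = (-4.1404,5.2544)

-4.14 5.25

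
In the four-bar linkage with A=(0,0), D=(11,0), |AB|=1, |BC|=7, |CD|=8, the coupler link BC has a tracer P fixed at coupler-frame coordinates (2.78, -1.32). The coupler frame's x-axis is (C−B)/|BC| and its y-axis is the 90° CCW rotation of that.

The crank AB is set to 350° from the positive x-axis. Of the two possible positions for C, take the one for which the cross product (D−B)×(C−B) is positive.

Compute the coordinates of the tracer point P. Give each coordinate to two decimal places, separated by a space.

A=(0,0), D=(11.00,0)
B = A + 1.00·(cos350°, sin350°) = (0.9848, -0.1736)
|BD| = 10.0167
circle(B,7.00) ∩ circle(D,8.00): a=4.2596, h=5.5548
  candidates: C₊=(5.1475,5.4542) cross=55.641; C₋=(5.3401,-5.6538) cross=-55.641
  mode + wants cross > 0 → take C=(5.1475,5.4542) (cross=55.641)
ex = (C−B)/|BC| = (0.5947,0.8040); ey = (-0.8040,0.5947)
P = B + 2.78·ex + -1.32·ey = (3.6992,1.2764)

3.70 1.28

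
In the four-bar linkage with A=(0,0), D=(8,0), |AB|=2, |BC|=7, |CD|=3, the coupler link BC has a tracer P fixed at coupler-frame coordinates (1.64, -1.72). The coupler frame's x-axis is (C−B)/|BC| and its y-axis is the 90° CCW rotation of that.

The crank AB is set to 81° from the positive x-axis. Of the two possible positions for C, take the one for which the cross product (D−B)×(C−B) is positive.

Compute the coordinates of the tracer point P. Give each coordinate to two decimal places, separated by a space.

2.17 0.49

A=(0,0), D=(8.00,0)
B = A + 2.00·(cos81°, sin81°) = (0.3129, 1.9754)
|BD| = 7.9369
circle(B,7.00) ∩ circle(D,3.00): a=6.4883, h=2.6271
  candidates: C₊=(7.2509,2.9050) cross=20.851; C₋=(5.9432,-2.1839) cross=-20.851
  mode + wants cross > 0 → take C=(7.2509,2.9050) (cross=20.851)
ex = (C−B)/|BC| = (0.9911,0.1328); ey = (-0.1328,0.9911)
P = B + 1.64·ex + -1.72·ey = (2.1668,0.4884)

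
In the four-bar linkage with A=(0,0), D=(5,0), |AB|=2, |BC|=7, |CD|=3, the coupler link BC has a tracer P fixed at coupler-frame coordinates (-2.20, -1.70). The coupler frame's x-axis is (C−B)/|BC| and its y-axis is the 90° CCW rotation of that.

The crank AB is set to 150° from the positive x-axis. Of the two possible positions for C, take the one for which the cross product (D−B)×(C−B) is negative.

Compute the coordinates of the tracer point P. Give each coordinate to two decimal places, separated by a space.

-4.50 0.80

A=(0,0), D=(5.00,0)
B = A + 2.00·(cos150°, sin150°) = (-1.7321, 1.0000)
|BD| = 6.8059
circle(B,7.00) ∩ circle(D,3.00): a=6.3416, h=2.9638
  candidates: C₊=(4.9762,2.9999) cross=20.172; C₋=(4.1052,-2.8635) cross=-20.172
  mode - wants cross < 0 → take C=(4.1052,-2.8635) (cross=-20.172)
ex = (C−B)/|BC| = (0.8339,-0.5519); ey = (0.5519,0.8339)
P = B + -2.20·ex + -1.70·ey = (-4.5049,0.7966)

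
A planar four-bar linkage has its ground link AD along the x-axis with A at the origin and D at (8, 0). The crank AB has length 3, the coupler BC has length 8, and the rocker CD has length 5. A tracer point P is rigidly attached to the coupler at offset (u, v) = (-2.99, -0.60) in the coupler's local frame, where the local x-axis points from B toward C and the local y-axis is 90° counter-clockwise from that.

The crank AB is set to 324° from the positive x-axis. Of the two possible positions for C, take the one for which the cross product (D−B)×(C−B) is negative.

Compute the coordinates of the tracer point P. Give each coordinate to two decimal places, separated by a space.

-0.58 -1.25

A=(0,0), D=(8.00,0)
B = A + 3.00·(cos324°, sin324°) = (2.4271, -1.7634)
|BD| = 5.8453
circle(B,8.00) ∩ circle(D,5.00): a=6.2587, h=4.9829
  candidates: C₊=(6.8909,4.8754) cross=29.126; C₋=(9.8973,-4.6260) cross=-29.126
  mode - wants cross < 0 → take C=(9.8973,-4.6260) (cross=-29.126)
ex = (C−B)/|BC| = (0.9338,-0.3578); ey = (0.3578,0.9338)
P = B + -2.99·ex + -0.60·ey = (-0.5797,-1.2537)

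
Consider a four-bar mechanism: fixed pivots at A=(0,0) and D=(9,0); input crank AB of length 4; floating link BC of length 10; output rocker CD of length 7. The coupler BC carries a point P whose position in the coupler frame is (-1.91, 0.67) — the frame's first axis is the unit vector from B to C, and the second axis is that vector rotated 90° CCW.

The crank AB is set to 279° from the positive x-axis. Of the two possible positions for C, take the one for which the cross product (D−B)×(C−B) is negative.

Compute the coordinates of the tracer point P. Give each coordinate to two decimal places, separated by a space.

-1.00 -2.75

A=(0,0), D=(9.00,0)
B = A + 4.00·(cos279°, sin279°) = (0.6257, -3.9508)
|BD| = 9.2594
circle(B,10.00) ∩ circle(D,7.00): a=7.3837, h=6.7440
  candidates: C₊=(4.4261,5.2990) cross=62.445; C₋=(10.1811,-6.8996) cross=-62.445
  mode - wants cross < 0 → take C=(10.1811,-6.8996) (cross=-62.445)
ex = (C−B)/|BC| = (0.9555,-0.2949); ey = (0.2949,0.9555)
P = B + -1.91·ex + 0.67·ey = (-1.0018,-2.7473)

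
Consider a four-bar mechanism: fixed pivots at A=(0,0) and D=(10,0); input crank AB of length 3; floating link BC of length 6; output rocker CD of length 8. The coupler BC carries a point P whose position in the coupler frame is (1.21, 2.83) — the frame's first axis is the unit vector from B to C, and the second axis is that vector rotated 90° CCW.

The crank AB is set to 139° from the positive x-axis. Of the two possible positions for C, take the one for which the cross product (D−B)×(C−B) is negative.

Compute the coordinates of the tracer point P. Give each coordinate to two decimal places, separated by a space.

A=(0,0), D=(10.00,0)
B = A + 3.00·(cos139°, sin139°) = (-2.2641, 1.9682)
|BD| = 12.4211
circle(B,6.00) ∩ circle(D,8.00): a=5.0834, h=3.1873
  candidates: C₊=(3.2601,4.3097) cross=39.590; C₋=(2.2500,-1.9844) cross=-39.590
  mode - wants cross < 0 → take C=(2.2500,-1.9844) (cross=-39.590)
ex = (C−B)/|BC| = (0.7524,-0.6588); ey = (0.6588,0.7524)
P = B + 1.21·ex + 2.83·ey = (0.5105,3.3003)

0.51 3.30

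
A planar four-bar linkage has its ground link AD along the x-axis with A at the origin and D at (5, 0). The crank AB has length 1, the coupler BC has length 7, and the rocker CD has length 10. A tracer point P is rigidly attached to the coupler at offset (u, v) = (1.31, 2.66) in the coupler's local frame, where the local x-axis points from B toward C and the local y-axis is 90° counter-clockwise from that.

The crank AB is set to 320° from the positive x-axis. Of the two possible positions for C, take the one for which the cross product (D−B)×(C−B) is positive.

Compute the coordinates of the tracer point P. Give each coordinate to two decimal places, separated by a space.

A=(0,0), D=(5.00,0)
B = A + 1.00·(cos320°, sin320°) = (0.7660, -0.6428)
|BD| = 4.2825
circle(B,7.00) ∩ circle(D,10.00): a=-3.8133, h=5.8702
  candidates: C₊=(-3.8851,4.5885) cross=25.139; C₋=(-2.1229,-7.0188) cross=-25.139
  mode + wants cross > 0 → take C=(-3.8851,4.5885) (cross=25.139)
ex = (C−B)/|BC| = (-0.6645,0.7473); ey = (-0.7473,-0.6645)
P = B + 1.31·ex + 2.66·ey = (-2.0923,-1.4312)

-2.09 -1.43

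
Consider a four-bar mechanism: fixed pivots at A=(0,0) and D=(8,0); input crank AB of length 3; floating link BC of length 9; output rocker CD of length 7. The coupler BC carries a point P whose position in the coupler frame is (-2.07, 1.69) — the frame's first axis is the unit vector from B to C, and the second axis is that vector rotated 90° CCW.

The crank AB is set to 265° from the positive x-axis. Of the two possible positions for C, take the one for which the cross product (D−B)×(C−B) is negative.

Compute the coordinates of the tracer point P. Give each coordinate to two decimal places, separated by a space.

A=(0,0), D=(8.00,0)
B = A + 3.00·(cos265°, sin265°) = (-0.2615, -2.9886)
|BD| = 8.7854
circle(B,9.00) ∩ circle(D,7.00): a=6.2139, h=6.5106
  candidates: C₊=(3.3671,5.2475) cross=57.198; C₋=(7.7966,-6.9970) cross=-57.198
  mode - wants cross < 0 → take C=(7.7966,-6.9970) (cross=-57.198)
ex = (C−B)/|BC| = (0.8953,-0.4454); ey = (0.4454,0.8953)
P = B + -2.07·ex + 1.69·ey = (-1.3621,-0.5535)

-1.36 -0.55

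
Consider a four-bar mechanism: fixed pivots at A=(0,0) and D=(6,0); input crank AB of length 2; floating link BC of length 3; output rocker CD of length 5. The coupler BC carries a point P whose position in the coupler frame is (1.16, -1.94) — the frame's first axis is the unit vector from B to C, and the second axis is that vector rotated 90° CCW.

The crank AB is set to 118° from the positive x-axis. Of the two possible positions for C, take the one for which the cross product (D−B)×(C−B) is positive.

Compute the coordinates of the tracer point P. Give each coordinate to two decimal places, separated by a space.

A=(0,0), D=(6.00,0)
B = A + 2.00·(cos118°, sin118°) = (-0.9389, 1.7659)
|BD| = 7.1601
circle(B,3.00) ∩ circle(D,5.00): a=2.4628, h=1.7131
  candidates: C₊=(1.8703,2.8187) cross=12.266; C₋=(1.0252,-0.5017) cross=-12.266
  mode + wants cross > 0 → take C=(1.8703,2.8187) (cross=12.266)
ex = (C−B)/|BC| = (0.9364,0.3509); ey = (-0.3509,0.9364)
P = B + 1.16·ex + -1.94·ey = (0.8281,0.3564)

0.83 0.36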